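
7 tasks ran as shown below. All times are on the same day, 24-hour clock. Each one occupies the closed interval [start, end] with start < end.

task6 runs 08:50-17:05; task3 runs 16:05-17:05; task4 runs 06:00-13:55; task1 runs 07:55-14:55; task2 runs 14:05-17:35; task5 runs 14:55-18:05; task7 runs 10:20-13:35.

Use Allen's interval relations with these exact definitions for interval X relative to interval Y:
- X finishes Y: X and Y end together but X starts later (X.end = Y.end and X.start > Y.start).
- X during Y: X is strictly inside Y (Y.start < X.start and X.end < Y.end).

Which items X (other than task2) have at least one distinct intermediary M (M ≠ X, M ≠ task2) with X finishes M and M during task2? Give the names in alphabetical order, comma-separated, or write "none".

Target task2 = [14:05, 17:35].
Intermediaries M with M during task2: task3.
Via task3 — items with X finishes task3: none.
Union: none.

none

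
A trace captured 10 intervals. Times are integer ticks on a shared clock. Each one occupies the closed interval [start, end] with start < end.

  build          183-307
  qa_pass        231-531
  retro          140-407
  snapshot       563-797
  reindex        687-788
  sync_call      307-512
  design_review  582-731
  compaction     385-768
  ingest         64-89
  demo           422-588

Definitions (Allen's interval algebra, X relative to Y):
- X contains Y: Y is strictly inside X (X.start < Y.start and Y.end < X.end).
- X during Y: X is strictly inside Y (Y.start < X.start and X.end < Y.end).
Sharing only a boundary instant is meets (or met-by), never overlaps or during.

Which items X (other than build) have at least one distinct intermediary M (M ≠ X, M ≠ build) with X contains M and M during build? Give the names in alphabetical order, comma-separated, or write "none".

Target build = [183, 307].
Intermediaries M with M during build: none.
Union: none.

none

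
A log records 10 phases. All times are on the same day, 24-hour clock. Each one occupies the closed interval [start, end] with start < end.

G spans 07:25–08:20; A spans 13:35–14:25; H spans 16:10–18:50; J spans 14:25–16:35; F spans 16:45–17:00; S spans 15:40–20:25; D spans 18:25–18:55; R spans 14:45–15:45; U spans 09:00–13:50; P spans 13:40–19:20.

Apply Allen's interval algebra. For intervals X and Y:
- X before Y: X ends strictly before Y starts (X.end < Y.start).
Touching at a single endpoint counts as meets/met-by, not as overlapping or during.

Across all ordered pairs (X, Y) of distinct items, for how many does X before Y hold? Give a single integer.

26

Checking all 90 ordered pairs for relation 'before'; matching pairs in alphabetical order:
(A, D): A before D ✓
(A, F): A before F ✓
(A, H): A before H ✓
(A, R): A before R ✓
(A, S): A before S ✓
(F, D): F before D ✓
(G, A): G before A ✓
(G, D): G before D ✓
(G, F): G before F ✓
(G, H): G before H ✓
(G, J): G before J ✓
(G, P): G before P ✓
(G, R): G before R ✓
(G, S): G before S ✓
(G, U): G before U ✓
(J, D): J before D ✓
(J, F): J before F ✓
(R, D): R before D ✓
(R, F): R before F ✓
(R, H): R before H ✓
(U, D): U before D ✓
(U, F): U before F ✓
(U, H): U before H ✓
(U, J): U before J ✓
... plus 2 further pairs not listed.
Count: 26.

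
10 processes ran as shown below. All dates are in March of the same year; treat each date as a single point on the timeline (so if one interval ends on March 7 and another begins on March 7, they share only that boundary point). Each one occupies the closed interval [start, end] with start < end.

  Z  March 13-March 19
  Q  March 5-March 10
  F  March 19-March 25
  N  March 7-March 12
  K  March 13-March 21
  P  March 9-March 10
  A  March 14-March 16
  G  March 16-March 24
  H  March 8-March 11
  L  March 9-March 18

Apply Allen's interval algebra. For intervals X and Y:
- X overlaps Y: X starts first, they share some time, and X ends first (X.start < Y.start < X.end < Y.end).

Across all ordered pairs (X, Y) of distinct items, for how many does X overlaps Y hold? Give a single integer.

12

Checking all 90 ordered pairs for relation 'overlaps'; matching pairs in alphabetical order:
(G, F): G overlaps F ✓
(H, L): H overlaps L ✓
(K, F): K overlaps F ✓
(K, G): K overlaps G ✓
(L, G): L overlaps G ✓
(L, K): L overlaps K ✓
(L, Z): L overlaps Z ✓
(N, L): N overlaps L ✓
(Q, H): Q overlaps H ✓
(Q, L): Q overlaps L ✓
(Q, N): Q overlaps N ✓
(Z, G): Z overlaps G ✓
Count: 12.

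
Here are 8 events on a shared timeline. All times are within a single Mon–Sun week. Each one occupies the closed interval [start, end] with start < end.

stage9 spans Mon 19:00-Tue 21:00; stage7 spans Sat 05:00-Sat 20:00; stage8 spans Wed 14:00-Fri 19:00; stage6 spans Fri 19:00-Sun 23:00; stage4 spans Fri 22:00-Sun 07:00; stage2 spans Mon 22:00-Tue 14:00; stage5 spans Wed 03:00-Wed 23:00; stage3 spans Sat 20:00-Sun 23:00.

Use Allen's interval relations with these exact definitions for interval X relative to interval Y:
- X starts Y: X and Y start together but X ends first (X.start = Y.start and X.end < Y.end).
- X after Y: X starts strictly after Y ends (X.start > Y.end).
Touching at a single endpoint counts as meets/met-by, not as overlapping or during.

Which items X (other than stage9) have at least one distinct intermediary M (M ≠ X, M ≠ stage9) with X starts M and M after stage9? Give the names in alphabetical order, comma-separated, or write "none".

Target stage9 = [Mon 19:00, Tue 21:00].
Intermediaries M with M after stage9: stage3, stage4, stage5, stage6, stage7, stage8.
Via stage3 — items with X starts stage3: none.
Via stage4 — items with X starts stage4: none.
Via stage5 — items with X starts stage5: none.
Via stage6 — items with X starts stage6: none.
Via stage7 — items with X starts stage7: none.
Via stage8 — items with X starts stage8: none.
Union: none.

none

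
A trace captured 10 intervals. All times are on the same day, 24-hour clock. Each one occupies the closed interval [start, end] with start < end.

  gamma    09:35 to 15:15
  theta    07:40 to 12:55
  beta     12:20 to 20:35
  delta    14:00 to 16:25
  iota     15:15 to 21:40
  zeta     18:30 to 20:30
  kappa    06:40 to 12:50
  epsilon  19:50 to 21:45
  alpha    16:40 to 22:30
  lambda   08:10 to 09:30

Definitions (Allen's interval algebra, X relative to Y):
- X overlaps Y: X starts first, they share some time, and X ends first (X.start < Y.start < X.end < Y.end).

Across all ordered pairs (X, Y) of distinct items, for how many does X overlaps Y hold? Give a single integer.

14

Checking all 90 ordered pairs for relation 'overlaps'; matching pairs in alphabetical order:
(beta, alpha): beta overlaps alpha ✓
(beta, epsilon): beta overlaps epsilon ✓
(beta, iota): beta overlaps iota ✓
(delta, iota): delta overlaps iota ✓
(gamma, beta): gamma overlaps beta ✓
(gamma, delta): gamma overlaps delta ✓
(iota, alpha): iota overlaps alpha ✓
(iota, epsilon): iota overlaps epsilon ✓
(kappa, beta): kappa overlaps beta ✓
(kappa, gamma): kappa overlaps gamma ✓
(kappa, theta): kappa overlaps theta ✓
(theta, beta): theta overlaps beta ✓
(theta, gamma): theta overlaps gamma ✓
(zeta, epsilon): zeta overlaps epsilon ✓
Count: 14.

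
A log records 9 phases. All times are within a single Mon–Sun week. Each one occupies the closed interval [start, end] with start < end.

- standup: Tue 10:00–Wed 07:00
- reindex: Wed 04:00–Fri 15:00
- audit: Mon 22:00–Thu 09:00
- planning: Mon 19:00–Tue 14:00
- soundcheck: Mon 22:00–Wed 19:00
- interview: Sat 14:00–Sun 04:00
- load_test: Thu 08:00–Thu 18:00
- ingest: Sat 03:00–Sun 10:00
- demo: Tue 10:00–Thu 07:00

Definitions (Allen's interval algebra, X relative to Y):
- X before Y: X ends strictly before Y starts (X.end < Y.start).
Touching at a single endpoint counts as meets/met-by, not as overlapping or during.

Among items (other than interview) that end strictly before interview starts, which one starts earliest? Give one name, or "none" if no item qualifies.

planning

Target interview = [Sat 14:00, Sun 04:00].
audit [Mon 22:00, Thu 09:00] → before → candidate.
demo [Tue 10:00, Thu 07:00] → before → candidate.
ingest [Sat 03:00, Sun 10:00] → contains → excluded.
load_test [Thu 08:00, Thu 18:00] → before → candidate.
planning [Mon 19:00, Tue 14:00] → before → candidate.
reindex [Wed 04:00, Fri 15:00] → before → candidate.
soundcheck [Mon 22:00, Wed 19:00] → before → candidate.
standup [Tue 10:00, Wed 07:00] → before → candidate.
Among candidates, earliest start is Mon 19:00 → planning.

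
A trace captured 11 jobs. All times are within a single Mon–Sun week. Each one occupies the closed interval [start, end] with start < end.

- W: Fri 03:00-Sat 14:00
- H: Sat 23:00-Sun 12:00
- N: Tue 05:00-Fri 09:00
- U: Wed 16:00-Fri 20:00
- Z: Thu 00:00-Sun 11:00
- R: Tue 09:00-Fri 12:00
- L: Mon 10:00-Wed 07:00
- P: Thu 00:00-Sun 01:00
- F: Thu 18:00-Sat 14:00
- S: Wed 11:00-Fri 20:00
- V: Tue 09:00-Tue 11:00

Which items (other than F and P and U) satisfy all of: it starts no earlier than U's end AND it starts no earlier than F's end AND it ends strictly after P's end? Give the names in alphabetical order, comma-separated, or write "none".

H

Conditions: its start is no earlier than U's end (X.start >= Fri 20:00) AND its start is no earlier than F's end (X.start >= Sat 14:00) AND its end is strictly after P's end (X.end > Sun 01:00).
H: start Sat 23:00 >= Fri 20:00? ✓; start Sat 23:00 >= Sat 14:00? ✓; end Sun 12:00 > Sun 01:00? ✓ → yes.
L: start Mon 10:00 >= Fri 20:00? ✗; start Mon 10:00 >= Sat 14:00? ✗; end Wed 07:00 > Sun 01:00? ✗ → no.
N: start Tue 05:00 >= Fri 20:00? ✗; start Tue 05:00 >= Sat 14:00? ✗; end Fri 09:00 > Sun 01:00? ✗ → no.
R: start Tue 09:00 >= Fri 20:00? ✗; start Tue 09:00 >= Sat 14:00? ✗; end Fri 12:00 > Sun 01:00? ✗ → no.
S: start Wed 11:00 >= Fri 20:00? ✗; start Wed 11:00 >= Sat 14:00? ✗; end Fri 20:00 > Sun 01:00? ✗ → no.
V: start Tue 09:00 >= Fri 20:00? ✗; start Tue 09:00 >= Sat 14:00? ✗; end Tue 11:00 > Sun 01:00? ✗ → no.
W: start Fri 03:00 >= Fri 20:00? ✗; start Fri 03:00 >= Sat 14:00? ✗; end Sat 14:00 > Sun 01:00? ✗ → no.
Z: start Thu 00:00 >= Fri 20:00? ✗; start Thu 00:00 >= Sat 14:00? ✗; end Sun 11:00 > Sun 01:00? ✓ → no.
Result: H.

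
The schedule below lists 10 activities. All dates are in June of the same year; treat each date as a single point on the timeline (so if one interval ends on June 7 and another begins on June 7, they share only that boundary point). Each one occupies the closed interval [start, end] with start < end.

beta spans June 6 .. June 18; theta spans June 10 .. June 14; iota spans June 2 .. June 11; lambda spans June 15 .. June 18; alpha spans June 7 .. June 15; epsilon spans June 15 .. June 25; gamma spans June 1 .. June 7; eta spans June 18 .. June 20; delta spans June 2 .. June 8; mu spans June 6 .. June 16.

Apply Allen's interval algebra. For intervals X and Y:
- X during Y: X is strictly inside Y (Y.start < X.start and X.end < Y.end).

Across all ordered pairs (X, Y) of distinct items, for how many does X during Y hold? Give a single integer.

Checking all 90 ordered pairs for relation 'during'; matching pairs in alphabetical order:
(alpha, beta): alpha during beta ✓
(alpha, mu): alpha during mu ✓
(eta, epsilon): eta during epsilon ✓
(theta, alpha): theta during alpha ✓
(theta, beta): theta during beta ✓
(theta, mu): theta during mu ✓
Count: 6.

6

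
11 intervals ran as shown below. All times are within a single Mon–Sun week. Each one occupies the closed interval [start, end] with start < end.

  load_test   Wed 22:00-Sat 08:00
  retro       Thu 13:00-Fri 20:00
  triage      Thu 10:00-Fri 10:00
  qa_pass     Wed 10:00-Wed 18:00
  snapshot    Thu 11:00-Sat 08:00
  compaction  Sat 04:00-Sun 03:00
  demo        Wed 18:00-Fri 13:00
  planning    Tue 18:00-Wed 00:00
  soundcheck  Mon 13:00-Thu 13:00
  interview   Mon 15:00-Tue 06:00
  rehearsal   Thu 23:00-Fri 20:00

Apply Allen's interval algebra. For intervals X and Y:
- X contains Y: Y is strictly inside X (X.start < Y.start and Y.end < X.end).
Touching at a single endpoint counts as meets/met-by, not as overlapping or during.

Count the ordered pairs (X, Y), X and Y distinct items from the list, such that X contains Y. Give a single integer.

9

Checking all 110 ordered pairs for relation 'contains'; matching pairs in alphabetical order:
(demo, triage): demo contains triage ✓
(load_test, rehearsal): load_test contains rehearsal ✓
(load_test, retro): load_test contains retro ✓
(load_test, triage): load_test contains triage ✓
(snapshot, rehearsal): snapshot contains rehearsal ✓
(snapshot, retro): snapshot contains retro ✓
(soundcheck, interview): soundcheck contains interview ✓
(soundcheck, planning): soundcheck contains planning ✓
(soundcheck, qa_pass): soundcheck contains qa_pass ✓
Count: 9.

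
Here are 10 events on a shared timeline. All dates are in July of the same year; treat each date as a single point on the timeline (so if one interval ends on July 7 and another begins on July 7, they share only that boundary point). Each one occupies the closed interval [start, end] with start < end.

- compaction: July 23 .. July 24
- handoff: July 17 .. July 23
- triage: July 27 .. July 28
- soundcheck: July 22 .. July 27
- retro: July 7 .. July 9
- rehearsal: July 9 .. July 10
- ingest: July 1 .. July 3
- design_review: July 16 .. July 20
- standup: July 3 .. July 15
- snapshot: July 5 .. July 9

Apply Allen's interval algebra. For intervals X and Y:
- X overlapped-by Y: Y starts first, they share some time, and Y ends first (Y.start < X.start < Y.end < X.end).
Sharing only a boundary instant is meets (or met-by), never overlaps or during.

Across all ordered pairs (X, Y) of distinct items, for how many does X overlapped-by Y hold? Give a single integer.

2

Checking all 90 ordered pairs for relation 'overlapped-by'; matching pairs in alphabetical order:
(handoff, design_review): handoff overlapped-by design_review ✓
(soundcheck, handoff): soundcheck overlapped-by handoff ✓
Count: 2.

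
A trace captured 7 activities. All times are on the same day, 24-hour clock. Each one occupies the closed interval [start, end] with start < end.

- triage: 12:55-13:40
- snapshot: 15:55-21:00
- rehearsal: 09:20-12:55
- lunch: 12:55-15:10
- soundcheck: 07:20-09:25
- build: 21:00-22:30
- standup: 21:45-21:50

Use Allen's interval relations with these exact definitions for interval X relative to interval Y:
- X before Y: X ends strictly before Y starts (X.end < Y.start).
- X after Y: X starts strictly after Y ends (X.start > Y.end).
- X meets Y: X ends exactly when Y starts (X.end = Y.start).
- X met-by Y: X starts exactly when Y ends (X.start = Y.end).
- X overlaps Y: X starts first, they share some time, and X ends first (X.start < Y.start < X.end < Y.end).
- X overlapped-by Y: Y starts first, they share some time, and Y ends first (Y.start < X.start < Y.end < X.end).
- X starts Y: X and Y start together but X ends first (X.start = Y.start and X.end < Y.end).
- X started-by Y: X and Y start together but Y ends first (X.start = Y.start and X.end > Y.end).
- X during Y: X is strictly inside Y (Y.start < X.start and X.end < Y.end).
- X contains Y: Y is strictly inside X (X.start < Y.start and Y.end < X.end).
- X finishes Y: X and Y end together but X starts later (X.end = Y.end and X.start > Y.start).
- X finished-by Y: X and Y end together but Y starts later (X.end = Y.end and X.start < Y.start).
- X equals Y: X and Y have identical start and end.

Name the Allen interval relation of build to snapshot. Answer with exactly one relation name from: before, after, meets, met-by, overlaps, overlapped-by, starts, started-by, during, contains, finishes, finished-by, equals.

met-by

build = [21:00, 22:30]; snapshot = [15:55, 21:00].
Compare endpoints: build.start > snapshot.start, build.start = snapshot.end, build.end > snapshot.start, build.end > snapshot.end.
That pattern is 'met-by'.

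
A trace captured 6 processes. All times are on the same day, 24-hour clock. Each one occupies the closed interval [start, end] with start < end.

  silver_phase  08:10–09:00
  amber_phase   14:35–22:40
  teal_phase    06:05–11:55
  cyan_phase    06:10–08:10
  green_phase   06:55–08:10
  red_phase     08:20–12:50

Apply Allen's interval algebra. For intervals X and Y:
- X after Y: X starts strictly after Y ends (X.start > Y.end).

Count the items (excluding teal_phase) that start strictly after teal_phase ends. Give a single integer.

Target teal_phase = [06:05, 11:55].
amber_phase [14:35, 22:40] → after → counts.
cyan_phase [06:10, 08:10] → during → no.
green_phase [06:55, 08:10] → during → no.
red_phase [08:20, 12:50] → overlapped-by → no.
silver_phase [08:10, 09:00] → during → no.
Total: 1.

1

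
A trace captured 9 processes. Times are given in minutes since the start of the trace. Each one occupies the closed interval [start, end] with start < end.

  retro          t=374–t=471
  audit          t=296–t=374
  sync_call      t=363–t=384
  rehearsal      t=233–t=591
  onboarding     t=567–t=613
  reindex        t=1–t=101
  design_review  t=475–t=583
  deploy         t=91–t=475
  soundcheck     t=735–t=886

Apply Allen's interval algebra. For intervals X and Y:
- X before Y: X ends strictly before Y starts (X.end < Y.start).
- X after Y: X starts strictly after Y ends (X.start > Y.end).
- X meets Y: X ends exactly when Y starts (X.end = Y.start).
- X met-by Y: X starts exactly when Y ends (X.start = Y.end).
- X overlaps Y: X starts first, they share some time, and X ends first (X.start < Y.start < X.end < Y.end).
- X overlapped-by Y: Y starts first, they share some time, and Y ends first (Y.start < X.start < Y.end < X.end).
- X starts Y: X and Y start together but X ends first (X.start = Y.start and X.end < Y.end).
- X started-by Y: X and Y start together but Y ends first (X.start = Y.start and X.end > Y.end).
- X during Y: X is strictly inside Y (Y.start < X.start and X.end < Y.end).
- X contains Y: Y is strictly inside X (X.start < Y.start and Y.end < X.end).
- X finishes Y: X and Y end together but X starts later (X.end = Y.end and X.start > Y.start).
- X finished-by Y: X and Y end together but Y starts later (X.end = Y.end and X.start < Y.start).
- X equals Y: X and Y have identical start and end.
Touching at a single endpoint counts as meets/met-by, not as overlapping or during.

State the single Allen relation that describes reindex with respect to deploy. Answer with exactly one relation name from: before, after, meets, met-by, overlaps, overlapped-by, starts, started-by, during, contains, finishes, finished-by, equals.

overlaps

reindex = [t=1, t=101]; deploy = [t=91, t=475].
Compare endpoints: reindex.start < deploy.start, reindex.start < deploy.end, reindex.end > deploy.start, reindex.end < deploy.end.
That pattern is 'overlaps'.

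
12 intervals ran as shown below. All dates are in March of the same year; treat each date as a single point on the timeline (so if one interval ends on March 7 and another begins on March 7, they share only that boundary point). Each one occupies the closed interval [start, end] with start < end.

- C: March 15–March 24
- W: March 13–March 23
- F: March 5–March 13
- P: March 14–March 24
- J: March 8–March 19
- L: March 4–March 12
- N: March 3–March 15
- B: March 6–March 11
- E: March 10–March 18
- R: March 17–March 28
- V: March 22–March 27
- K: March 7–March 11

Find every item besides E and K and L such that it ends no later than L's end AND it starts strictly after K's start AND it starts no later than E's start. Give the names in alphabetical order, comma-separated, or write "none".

Conditions: its end is no later than L's end (X.end <= March 12) AND its start is strictly after K's start (X.start > March 7) AND its start is no later than E's start (X.start <= March 10).
B: end March 11 <= March 12? ✓; start March 6 > March 7? ✗; start March 6 <= March 10? ✓ → no.
C: end March 24 <= March 12? ✗; start March 15 > March 7? ✓; start March 15 <= March 10? ✗ → no.
F: end March 13 <= March 12? ✗; start March 5 > March 7? ✗; start March 5 <= March 10? ✓ → no.
J: end March 19 <= March 12? ✗; start March 8 > March 7? ✓; start March 8 <= March 10? ✓ → no.
N: end March 15 <= March 12? ✗; start March 3 > March 7? ✗; start March 3 <= March 10? ✓ → no.
P: end March 24 <= March 12? ✗; start March 14 > March 7? ✓; start March 14 <= March 10? ✗ → no.
R: end March 28 <= March 12? ✗; start March 17 > March 7? ✓; start March 17 <= March 10? ✗ → no.
V: end March 27 <= March 12? ✗; start March 22 > March 7? ✓; start March 22 <= March 10? ✗ → no.
W: end March 23 <= March 12? ✗; start March 13 > March 7? ✓; start March 13 <= March 10? ✗ → no.
Result: none.

none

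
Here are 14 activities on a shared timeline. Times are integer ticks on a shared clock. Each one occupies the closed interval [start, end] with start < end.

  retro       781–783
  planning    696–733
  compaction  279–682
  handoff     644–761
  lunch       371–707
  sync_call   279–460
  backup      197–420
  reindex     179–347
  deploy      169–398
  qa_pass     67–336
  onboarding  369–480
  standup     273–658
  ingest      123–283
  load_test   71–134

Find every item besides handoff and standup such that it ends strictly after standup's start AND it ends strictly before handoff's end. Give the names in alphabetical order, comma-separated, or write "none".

Conditions: its end is strictly after standup's start (X.end > 273) AND its end is strictly before handoff's end (X.end < 761).
backup: end 420 > 273? ✓; end 420 < 761? ✓ → yes.
compaction: end 682 > 273? ✓; end 682 < 761? ✓ → yes.
deploy: end 398 > 273? ✓; end 398 < 761? ✓ → yes.
ingest: end 283 > 273? ✓; end 283 < 761? ✓ → yes.
load_test: end 134 > 273? ✗; end 134 < 761? ✓ → no.
lunch: end 707 > 273? ✓; end 707 < 761? ✓ → yes.
onboarding: end 480 > 273? ✓; end 480 < 761? ✓ → yes.
planning: end 733 > 273? ✓; end 733 < 761? ✓ → yes.
qa_pass: end 336 > 273? ✓; end 336 < 761? ✓ → yes.
reindex: end 347 > 273? ✓; end 347 < 761? ✓ → yes.
retro: end 783 > 273? ✓; end 783 < 761? ✗ → no.
sync_call: end 460 > 273? ✓; end 460 < 761? ✓ → yes.
Result: backup, compaction, deploy, ingest, lunch, onboarding, planning, qa_pass, reindex, sync_call.

backup, compaction, deploy, ingest, lunch, onboarding, planning, qa_pass, reindex, sync_call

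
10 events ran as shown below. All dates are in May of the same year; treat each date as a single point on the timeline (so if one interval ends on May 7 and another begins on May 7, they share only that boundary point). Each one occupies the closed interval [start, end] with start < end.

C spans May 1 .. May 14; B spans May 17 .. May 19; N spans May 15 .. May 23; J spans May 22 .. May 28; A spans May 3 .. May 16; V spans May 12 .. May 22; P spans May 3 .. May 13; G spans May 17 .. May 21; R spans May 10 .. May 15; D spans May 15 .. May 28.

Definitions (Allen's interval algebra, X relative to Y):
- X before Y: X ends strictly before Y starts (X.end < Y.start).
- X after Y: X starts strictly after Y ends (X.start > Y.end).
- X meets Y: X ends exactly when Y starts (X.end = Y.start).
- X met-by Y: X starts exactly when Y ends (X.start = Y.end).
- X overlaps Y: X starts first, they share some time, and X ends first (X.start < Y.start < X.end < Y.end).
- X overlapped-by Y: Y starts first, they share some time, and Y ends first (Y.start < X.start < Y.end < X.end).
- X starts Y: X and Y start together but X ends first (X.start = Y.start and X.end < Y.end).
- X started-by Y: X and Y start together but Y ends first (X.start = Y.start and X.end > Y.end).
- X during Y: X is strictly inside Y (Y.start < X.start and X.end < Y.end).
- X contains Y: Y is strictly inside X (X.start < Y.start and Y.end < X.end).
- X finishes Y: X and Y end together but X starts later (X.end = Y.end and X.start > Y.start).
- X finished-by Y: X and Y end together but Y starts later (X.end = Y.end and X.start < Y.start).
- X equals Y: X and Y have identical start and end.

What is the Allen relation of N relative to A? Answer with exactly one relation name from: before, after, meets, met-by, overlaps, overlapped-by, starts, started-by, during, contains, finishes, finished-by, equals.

N = [May 15, May 23]; A = [May 3, May 16].
Compare endpoints: N.start > A.start, N.start < A.end, N.end > A.start, N.end > A.end.
That pattern is 'overlapped-by'.

overlapped-by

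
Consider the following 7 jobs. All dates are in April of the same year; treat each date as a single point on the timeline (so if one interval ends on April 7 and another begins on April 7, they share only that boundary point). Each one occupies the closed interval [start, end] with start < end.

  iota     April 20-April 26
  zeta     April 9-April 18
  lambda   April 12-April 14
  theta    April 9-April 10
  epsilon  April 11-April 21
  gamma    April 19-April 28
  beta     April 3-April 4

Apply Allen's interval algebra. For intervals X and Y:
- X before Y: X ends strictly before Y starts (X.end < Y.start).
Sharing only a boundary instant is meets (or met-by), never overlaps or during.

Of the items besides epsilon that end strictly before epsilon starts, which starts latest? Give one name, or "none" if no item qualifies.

Target epsilon = [April 11, April 21].
beta [April 3, April 4] → before → candidate.
gamma [April 19, April 28] → overlapped-by → excluded.
iota [April 20, April 26] → overlapped-by → excluded.
lambda [April 12, April 14] → during → excluded.
theta [April 9, April 10] → before → candidate.
zeta [April 9, April 18] → overlaps → excluded.
Among candidates, latest start is April 9 → theta.

theta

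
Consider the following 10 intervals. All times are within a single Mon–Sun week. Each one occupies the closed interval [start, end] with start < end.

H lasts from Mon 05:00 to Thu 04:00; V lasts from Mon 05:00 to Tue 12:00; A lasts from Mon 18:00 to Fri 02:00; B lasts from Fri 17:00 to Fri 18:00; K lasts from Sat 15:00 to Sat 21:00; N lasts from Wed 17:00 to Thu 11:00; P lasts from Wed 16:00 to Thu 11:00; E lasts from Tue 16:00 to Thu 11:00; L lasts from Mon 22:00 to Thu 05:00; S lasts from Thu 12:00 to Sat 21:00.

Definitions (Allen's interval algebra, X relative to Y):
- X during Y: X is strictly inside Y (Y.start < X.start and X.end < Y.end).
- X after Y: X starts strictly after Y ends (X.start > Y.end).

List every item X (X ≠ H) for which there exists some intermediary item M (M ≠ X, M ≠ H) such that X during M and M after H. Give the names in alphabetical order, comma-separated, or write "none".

B

Target H = [Mon 05:00, Thu 04:00].
Intermediaries M with M after H: B, K, S.
Via B — items with X during B: none.
Via K — items with X during K: none.
Via S — items with X during S: B.
Union: B.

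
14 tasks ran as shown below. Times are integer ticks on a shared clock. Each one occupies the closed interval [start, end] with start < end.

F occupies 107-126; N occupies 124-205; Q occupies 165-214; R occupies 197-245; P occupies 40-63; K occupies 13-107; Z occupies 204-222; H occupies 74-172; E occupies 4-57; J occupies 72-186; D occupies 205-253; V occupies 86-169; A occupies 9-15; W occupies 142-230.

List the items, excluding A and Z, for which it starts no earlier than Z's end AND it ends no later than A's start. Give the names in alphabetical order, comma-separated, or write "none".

Conditions: its start is no earlier than Z's end (X.start >= 222) AND its end is no later than A's start (X.end <= 9).
D: start 205 >= 222? ✗; end 253 <= 9? ✗ → no.
E: start 4 >= 222? ✗; end 57 <= 9? ✗ → no.
F: start 107 >= 222? ✗; end 126 <= 9? ✗ → no.
H: start 74 >= 222? ✗; end 172 <= 9? ✗ → no.
J: start 72 >= 222? ✗; end 186 <= 9? ✗ → no.
K: start 13 >= 222? ✗; end 107 <= 9? ✗ → no.
N: start 124 >= 222? ✗; end 205 <= 9? ✗ → no.
P: start 40 >= 222? ✗; end 63 <= 9? ✗ → no.
Q: start 165 >= 222? ✗; end 214 <= 9? ✗ → no.
R: start 197 >= 222? ✗; end 245 <= 9? ✗ → no.
V: start 86 >= 222? ✗; end 169 <= 9? ✗ → no.
W: start 142 >= 222? ✗; end 230 <= 9? ✗ → no.
Result: none.

none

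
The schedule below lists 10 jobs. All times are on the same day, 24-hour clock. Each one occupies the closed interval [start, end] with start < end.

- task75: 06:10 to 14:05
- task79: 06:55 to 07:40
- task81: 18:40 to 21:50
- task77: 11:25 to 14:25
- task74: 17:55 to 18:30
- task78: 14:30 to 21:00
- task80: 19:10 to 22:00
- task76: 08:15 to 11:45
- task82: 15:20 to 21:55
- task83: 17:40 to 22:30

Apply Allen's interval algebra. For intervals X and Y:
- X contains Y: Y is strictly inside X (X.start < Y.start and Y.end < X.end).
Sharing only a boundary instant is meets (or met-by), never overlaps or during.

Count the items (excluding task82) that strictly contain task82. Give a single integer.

0

Target task82 = [15:20, 21:55].
task74 [17:55, 18:30] → during → no.
task75 [06:10, 14:05] → before → no.
task76 [08:15, 11:45] → before → no.
task77 [11:25, 14:25] → before → no.
task78 [14:30, 21:00] → overlaps → no.
task79 [06:55, 07:40] → before → no.
task80 [19:10, 22:00] → overlapped-by → no.
task81 [18:40, 21:50] → during → no.
task83 [17:40, 22:30] → overlapped-by → no.
Total: 0.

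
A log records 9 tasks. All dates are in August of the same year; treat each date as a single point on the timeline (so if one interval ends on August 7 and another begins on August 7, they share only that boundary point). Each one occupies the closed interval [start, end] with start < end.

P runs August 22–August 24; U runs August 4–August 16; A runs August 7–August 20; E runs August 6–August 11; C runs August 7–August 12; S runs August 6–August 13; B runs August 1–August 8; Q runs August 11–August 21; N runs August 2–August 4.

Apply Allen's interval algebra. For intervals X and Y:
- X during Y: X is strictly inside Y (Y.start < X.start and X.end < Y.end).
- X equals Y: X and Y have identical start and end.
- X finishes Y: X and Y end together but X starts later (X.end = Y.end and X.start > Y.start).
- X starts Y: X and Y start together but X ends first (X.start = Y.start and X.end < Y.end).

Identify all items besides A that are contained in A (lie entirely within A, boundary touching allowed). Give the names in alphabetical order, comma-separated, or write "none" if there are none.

Target A = [August 7, August 20].
B [August 1, August 8] → overlaps → no.
C [August 7, August 12] → starts → yes.
E [August 6, August 11] → overlaps → no.
N [August 2, August 4] → before → no.
P [August 22, August 24] → after → no.
Q [August 11, August 21] → overlapped-by → no.
S [August 6, August 13] → overlaps → no.
U [August 4, August 16] → overlaps → no.
Result: C.

C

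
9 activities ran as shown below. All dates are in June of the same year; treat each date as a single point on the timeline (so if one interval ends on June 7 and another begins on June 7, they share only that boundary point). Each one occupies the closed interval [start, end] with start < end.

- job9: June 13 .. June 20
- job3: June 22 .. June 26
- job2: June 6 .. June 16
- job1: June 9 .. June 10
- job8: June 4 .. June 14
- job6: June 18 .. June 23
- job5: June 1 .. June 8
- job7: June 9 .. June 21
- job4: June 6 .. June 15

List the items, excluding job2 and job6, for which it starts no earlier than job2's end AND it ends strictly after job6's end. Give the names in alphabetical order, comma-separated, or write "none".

Conditions: its start is no earlier than job2's end (X.start >= June 16) AND its end is strictly after job6's end (X.end > June 23).
job1: start June 9 >= June 16? ✗; end June 10 > June 23? ✗ → no.
job3: start June 22 >= June 16? ✓; end June 26 > June 23? ✓ → yes.
job4: start June 6 >= June 16? ✗; end June 15 > June 23? ✗ → no.
job5: start June 1 >= June 16? ✗; end June 8 > June 23? ✗ → no.
job7: start June 9 >= June 16? ✗; end June 21 > June 23? ✗ → no.
job8: start June 4 >= June 16? ✗; end June 14 > June 23? ✗ → no.
job9: start June 13 >= June 16? ✗; end June 20 > June 23? ✗ → no.
Result: job3.

job3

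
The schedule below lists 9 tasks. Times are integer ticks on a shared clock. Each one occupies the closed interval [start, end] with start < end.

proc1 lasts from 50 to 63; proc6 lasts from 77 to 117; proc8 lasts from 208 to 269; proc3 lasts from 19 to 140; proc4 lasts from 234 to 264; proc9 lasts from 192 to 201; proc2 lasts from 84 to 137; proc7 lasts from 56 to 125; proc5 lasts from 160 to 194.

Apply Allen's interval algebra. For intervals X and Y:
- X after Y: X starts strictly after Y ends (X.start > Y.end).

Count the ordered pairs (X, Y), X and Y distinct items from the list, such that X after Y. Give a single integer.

26

Checking all 72 ordered pairs for relation 'after'; matching pairs in alphabetical order:
(proc2, proc1): proc2 after proc1 ✓
(proc4, proc1): proc4 after proc1 ✓
(proc4, proc2): proc4 after proc2 ✓
(proc4, proc3): proc4 after proc3 ✓
(proc4, proc5): proc4 after proc5 ✓
(proc4, proc6): proc4 after proc6 ✓
(proc4, proc7): proc4 after proc7 ✓
(proc4, proc9): proc4 after proc9 ✓
(proc5, proc1): proc5 after proc1 ✓
(proc5, proc2): proc5 after proc2 ✓
(proc5, proc3): proc5 after proc3 ✓
(proc5, proc6): proc5 after proc6 ✓
(proc5, proc7): proc5 after proc7 ✓
(proc6, proc1): proc6 after proc1 ✓
(proc8, proc1): proc8 after proc1 ✓
(proc8, proc2): proc8 after proc2 ✓
(proc8, proc3): proc8 after proc3 ✓
(proc8, proc5): proc8 after proc5 ✓
(proc8, proc6): proc8 after proc6 ✓
(proc8, proc7): proc8 after proc7 ✓
(proc8, proc9): proc8 after proc9 ✓
(proc9, proc1): proc9 after proc1 ✓
(proc9, proc2): proc9 after proc2 ✓
(proc9, proc3): proc9 after proc3 ✓
... plus 2 further pairs not listed.
Count: 26.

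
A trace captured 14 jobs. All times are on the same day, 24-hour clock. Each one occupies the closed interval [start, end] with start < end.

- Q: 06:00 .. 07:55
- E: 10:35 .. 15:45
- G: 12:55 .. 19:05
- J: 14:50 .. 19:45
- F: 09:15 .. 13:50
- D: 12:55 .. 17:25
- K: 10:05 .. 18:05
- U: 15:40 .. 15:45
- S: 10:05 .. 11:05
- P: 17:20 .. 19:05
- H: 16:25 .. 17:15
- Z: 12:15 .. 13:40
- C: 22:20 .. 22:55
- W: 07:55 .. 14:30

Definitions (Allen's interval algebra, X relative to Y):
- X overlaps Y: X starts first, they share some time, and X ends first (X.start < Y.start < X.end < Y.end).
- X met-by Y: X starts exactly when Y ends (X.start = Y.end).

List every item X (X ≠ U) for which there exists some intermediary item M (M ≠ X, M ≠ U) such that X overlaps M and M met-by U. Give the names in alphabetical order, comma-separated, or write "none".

Target U = [15:40, 15:45].
Intermediaries M with M met-by U: none.
Union: none.

none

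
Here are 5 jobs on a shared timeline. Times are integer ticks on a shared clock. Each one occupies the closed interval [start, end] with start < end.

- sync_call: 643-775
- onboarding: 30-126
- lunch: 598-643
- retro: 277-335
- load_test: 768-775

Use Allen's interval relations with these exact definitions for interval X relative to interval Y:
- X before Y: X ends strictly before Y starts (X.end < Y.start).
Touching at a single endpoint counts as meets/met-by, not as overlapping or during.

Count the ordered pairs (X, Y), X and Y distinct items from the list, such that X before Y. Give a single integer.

Checking all 20 ordered pairs for relation 'before'; matching pairs in alphabetical order:
(lunch, load_test): lunch before load_test ✓
(onboarding, load_test): onboarding before load_test ✓
(onboarding, lunch): onboarding before lunch ✓
(onboarding, retro): onboarding before retro ✓
(onboarding, sync_call): onboarding before sync_call ✓
(retro, load_test): retro before load_test ✓
(retro, lunch): retro before lunch ✓
(retro, sync_call): retro before sync_call ✓
Count: 8.

8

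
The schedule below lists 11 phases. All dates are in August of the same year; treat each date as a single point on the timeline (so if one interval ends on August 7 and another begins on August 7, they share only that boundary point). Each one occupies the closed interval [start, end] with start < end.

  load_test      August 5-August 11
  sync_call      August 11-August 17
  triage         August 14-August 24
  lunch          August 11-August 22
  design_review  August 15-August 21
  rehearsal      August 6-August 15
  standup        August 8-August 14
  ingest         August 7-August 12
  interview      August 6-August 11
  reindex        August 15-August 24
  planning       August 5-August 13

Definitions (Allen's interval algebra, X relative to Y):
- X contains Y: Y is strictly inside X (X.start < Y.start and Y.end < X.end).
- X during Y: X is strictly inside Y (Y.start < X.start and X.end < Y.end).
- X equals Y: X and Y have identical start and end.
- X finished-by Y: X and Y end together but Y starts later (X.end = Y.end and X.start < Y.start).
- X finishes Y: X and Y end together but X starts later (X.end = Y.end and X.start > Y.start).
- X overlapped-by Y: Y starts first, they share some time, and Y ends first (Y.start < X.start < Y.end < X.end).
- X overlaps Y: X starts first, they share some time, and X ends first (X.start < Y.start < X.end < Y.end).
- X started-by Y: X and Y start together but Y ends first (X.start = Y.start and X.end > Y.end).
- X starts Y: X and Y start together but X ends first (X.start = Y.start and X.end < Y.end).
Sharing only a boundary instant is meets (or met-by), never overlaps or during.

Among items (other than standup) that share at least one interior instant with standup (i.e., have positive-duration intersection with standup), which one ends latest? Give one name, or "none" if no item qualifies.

lunch

Target standup = [August 8, August 14].
design_review [August 15, August 21] → after → excluded.
ingest [August 7, August 12] → overlaps → candidate.
interview [August 6, August 11] → overlaps → candidate.
load_test [August 5, August 11] → overlaps → candidate.
lunch [August 11, August 22] → overlapped-by → candidate.
planning [August 5, August 13] → overlaps → candidate.
rehearsal [August 6, August 15] → contains → candidate.
reindex [August 15, August 24] → after → excluded.
sync_call [August 11, August 17] → overlapped-by → candidate.
triage [August 14, August 24] → met-by → excluded.
Among candidates, latest end is August 22 → lunch.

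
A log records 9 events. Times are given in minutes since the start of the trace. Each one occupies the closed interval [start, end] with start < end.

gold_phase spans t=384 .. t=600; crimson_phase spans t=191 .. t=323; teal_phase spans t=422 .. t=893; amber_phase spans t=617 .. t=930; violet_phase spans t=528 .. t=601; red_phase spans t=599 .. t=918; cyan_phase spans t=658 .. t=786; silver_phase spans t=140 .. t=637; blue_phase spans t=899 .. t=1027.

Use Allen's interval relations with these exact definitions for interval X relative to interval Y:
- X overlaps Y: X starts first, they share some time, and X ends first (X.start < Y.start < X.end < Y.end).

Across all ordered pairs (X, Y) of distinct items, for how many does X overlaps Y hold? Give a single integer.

12

Checking all 72 ordered pairs for relation 'overlaps'; matching pairs in alphabetical order:
(amber_phase, blue_phase): amber_phase overlaps blue_phase ✓
(gold_phase, red_phase): gold_phase overlaps red_phase ✓
(gold_phase, teal_phase): gold_phase overlaps teal_phase ✓
(gold_phase, violet_phase): gold_phase overlaps violet_phase ✓
(red_phase, amber_phase): red_phase overlaps amber_phase ✓
(red_phase, blue_phase): red_phase overlaps blue_phase ✓
(silver_phase, amber_phase): silver_phase overlaps amber_phase ✓
(silver_phase, red_phase): silver_phase overlaps red_phase ✓
(silver_phase, teal_phase): silver_phase overlaps teal_phase ✓
(teal_phase, amber_phase): teal_phase overlaps amber_phase ✓
(teal_phase, red_phase): teal_phase overlaps red_phase ✓
(violet_phase, red_phase): violet_phase overlaps red_phase ✓
Count: 12.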